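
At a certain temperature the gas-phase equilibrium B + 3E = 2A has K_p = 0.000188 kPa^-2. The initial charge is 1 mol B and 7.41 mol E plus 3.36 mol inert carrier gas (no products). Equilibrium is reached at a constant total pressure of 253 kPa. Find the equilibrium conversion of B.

X = 0.815

Take 1 mol B as basis and let X be its fractional conversion, so ξ = X.
Mole table: n_B = 1 − X; n_E = 7.41 − 3X; n_A = 2X; n_I = 3.36 (inert).
n_T = Σnᵢ = 11.8 − 2X.
With p_i = (n_i/n_T)P, K_p = p_A^2 / (p_B p_E^3).
This yields a degree-4 equation in X; solving on (0,1), X = 0.815.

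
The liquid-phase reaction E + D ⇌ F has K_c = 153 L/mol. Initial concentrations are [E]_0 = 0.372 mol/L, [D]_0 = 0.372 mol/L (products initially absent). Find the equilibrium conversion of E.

Let X = conversion of E; extent ξ = 0.372·X mol/L.
Concentrations: [E] = 0.372 − 0.372X; [D] = 0.372 − 0.372X; [F] = 0.372X.
K_c = [F] / ([E] [D]).
This equals 153 at X = 0.876 (the root in 0 < X < 1).

X = 0.876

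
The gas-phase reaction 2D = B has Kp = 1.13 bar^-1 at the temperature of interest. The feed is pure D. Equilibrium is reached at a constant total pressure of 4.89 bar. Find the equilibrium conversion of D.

Take 1 mol D as basis and let X be its fractional conversion, so ξ = 0.5X.
Moles: n_D = 1 − X; n_B = 0.5X.
Total moles n_T = 1 − 0.5X.
Mole fractions y_i = n_i/n_T; Kp = p_B / (p_D^2) with p_i = y_i·P.
Substituting and setting equal to 1.13 bar^-1 gives a polynomial in X; the root in (0,1) is X = 0.792.

X = 0.792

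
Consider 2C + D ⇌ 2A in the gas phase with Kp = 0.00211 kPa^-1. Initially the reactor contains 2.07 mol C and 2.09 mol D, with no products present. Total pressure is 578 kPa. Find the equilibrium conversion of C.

Take 2.07 mol C as basis and let X be its fractional conversion, so ξ = 1.03X.
Moles: n_C = 2.07 − 2.07X; n_D = 2.09 − 1.03X; n_A = 2.07X.
n_T = Σnᵢ = 4.16 − 1.03X.
Mole fractions y_i = n_i/n_T; Kp = p_A^2 / (p_C^2 p_D) with p_i = y_i·P.
Equating to 0.00211 kPa^-1 and solving on 0 < X < 1: X = 0.424.

X = 0.424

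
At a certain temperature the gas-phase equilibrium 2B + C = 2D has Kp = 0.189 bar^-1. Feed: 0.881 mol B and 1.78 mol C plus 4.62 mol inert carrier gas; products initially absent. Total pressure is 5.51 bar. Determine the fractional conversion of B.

X = 0.328

Take 0.881 mol B as basis and let X be its fractional conversion, so ξ = 0.441X.
Species balance: n_B = 0.881 − 0.881X; n_C = 1.78 − 0.441X; n_D = 0.881X; n_I = 4.62 (inert).
Summing: n_T = 7.28 − 0.441X.
y_i = n_i/n_T, p_i = y_i·P. Kp = p_D^2 / (p_B^2 p_C).
This yields a degree-3 equation in X; solving on (0,1), X = 0.328.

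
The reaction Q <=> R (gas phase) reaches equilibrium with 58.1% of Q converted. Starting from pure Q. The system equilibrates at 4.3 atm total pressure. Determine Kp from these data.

Take 1 mol Q as basis and let X be its fractional conversion, so ξ = X.
Species balance: n_Q = 1 − X; n_R = X.
Total moles n_T = 1 (Δν = 0, constant).
At X = 0.581: n_Q = 0.419, n_R = 0.581, n_T = 1.
p_i = (n_i/n_T)·P. Kp = p_R / (p_Q) = 1.39.

Kp = 1.39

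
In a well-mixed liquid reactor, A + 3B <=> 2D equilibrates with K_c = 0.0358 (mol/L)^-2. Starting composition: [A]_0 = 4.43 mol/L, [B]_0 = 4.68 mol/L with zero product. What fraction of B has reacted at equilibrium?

Let X = conversion of B; extent ξ = 4.68X/3 mol/L.
Concentrations: [A] = 4.43 − 1.56X; [B] = 4.68 − 4.68X; [D] = 3.12X.
K_c = [D]^2 / ([A] [B]^3).
Solving K_c = 0.0358 for X ∈ (0,1): X = 0.464.

X = 0.464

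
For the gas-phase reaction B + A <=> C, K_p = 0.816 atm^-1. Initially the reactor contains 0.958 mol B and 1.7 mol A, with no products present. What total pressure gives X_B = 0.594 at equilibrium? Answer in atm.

Take 0.958 mol B as basis and let X be its fractional conversion, so ξ = 0.958X.
Mole table: n_B = 0.958 − 0.958X; n_A = 1.7 − 0.958X; n_C = 0.958X.
Total moles n_T = 2.66 − 0.958X.
K_p = p_C / (p_B p_A) with p_i = (n_i/n_T)·P.
At X = 0.594: the mole-fraction product g(X) = Π y_i^ν_i = 2.702. Since K_p = g(X)·P^{-1}, P = (g/K_p)^(1/1) = (2.702/0.816)^(1/1) = 3.31 atm.

P = 3.31 atm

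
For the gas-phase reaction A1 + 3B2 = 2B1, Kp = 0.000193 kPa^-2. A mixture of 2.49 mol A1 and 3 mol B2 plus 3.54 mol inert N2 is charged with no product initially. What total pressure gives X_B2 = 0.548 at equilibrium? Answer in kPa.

P = 284 kPa

Let X = conversion of B2 (basis 3 mol B2); extent of reaction ξ = X.
Species balance: n_A1 = 2.49 − X; n_B2 = 3 − 3X; n_B1 = 2X; n_I = 3.54 (inert).
Summing: n_T = 9.03 − 2X.
Kp = p_B1^2 / (p_A1 p_B2^3) with p_i = (n_i/n_T)·P.
At X = 0.548: the mole-fraction product g(X) = Π y_i^ν_i = 15.62. Since Kp = g(X)·P^{-2}, P = (g/Kp)^(1/2) = (15.62/0.000193)^(1/2) = 284 kPa.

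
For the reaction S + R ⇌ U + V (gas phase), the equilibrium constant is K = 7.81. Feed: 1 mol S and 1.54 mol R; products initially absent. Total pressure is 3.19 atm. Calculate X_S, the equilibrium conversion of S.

Basis: 1 mol S initially; let X = conversion of S. Extent ξ = X.
Mole table: n_S = 1 − X; n_R = 1.54 − X; n_U = X; n_V = X.
Total moles n_T = 2.54 (Δν = 0, constant).
Mole fractions y_i = n_i/n_T; K = p_U p_V / (p_S p_R) with p_i = y_i·P.
Equating to 7.81 and solving on 0 < X < 1: X = 0.860.

X = 0.860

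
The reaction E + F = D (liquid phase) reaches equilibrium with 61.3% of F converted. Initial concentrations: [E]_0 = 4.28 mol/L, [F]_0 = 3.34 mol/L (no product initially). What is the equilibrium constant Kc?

Let X = conversion of F.
Concentrations: [E] = 4.28 − 3.34X; [F] = 3.34 − 3.34X; [D] = 3.34X.
At X = 0.613: [E] = 2.23, [F] = 1.29, [D] = 2.05.
Kc = [D] / ([E] [F]) = 0.709 L/mol.

Kc = 0.709 L/mol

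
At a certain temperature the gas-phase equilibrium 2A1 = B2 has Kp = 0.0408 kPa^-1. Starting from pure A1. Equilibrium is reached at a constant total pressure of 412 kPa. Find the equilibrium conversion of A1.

X = 0.879

Basis: 1 mol A1 initially; let X = conversion of A1. Extent ξ = 0.5X.
Species balance: n_A1 = 1 − X; n_B2 = 0.5X.
n_T = Σnᵢ = 1 − 0.5X.
With p_i = (n_i/n_T)P, Kp = p_B2 / (p_A1^2).
Substituting and setting equal to 0.0408 kPa^-1 gives a polynomial in X; the root in (0,1) is X = 0.879.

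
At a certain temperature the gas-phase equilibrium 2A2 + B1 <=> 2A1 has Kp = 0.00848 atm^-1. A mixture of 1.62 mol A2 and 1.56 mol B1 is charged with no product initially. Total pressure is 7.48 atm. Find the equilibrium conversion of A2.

Let X = conversion of A2 (basis 1.62 mol A2); extent of reaction ξ = 0.81X.
Species balance: n_A2 = 1.62 − 1.62X; n_B1 = 1.56 − 0.81X; n_A1 = 1.62X.
Total moles n_T = 3.18 − 0.81X.
With p_i = (n_i/n_T)P, Kp = p_A1^2 / (p_A2^2 p_B1).
This yields a degree-3 equation in X; solving on (0,1), X = 0.147.

X = 0.147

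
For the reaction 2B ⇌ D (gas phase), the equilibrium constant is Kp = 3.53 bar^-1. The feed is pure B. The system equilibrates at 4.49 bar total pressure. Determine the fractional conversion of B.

Basis: 1 mol B initially; let X = conversion of B. Extent ξ = 0.5X.
Species balance: n_B = 1 − X; n_D = 0.5X.
Total moles n_T = 1 − 0.5X.
With p_i = (n_i/n_T)P, Kp = p_D / (p_B^2).
Equating to 3.53 bar^-1 and solving on 0 < X < 1: X = 0.875.

X = 0.875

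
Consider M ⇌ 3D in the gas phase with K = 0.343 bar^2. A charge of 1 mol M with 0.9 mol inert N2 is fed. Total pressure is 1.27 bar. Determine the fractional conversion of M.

X = 0.326

Let X = conversion of M (basis 1 mol M); extent of reaction ξ = X.
Moles: n_M = 1 − X; n_D = 3X; n_I = 0.9 (inert).
n_T = Σnᵢ = 1.9 + 2X.
Mole fractions y_i = n_i/n_T; K = p_D^3 / (p_M) with p_i = y_i·P.
Equating to 0.343 bar^2 and solving on 0 < X < 1: X = 0.326.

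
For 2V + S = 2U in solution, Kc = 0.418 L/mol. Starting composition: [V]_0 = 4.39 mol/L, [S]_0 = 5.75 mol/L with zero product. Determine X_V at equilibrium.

X = 0.578

Let X = conversion of V; extent ξ = 4.39X/2 mol/L.
Concentrations: [V] = 4.39 − 4.39X; [S] = 5.75 − 2.19X; [U] = 4.39X.
Kc = [U]^2 / ([V]^2 [S]).
Setting equal to 0.418 and solving for X on (0,1) gives X = 0.578.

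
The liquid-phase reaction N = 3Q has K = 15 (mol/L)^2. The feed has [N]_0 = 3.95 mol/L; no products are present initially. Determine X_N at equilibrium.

Let X = conversion of N; extent ξ = 3.95·X mol/L.
Concentrations: [N] = 3.95 − 3.95X; [Q] = 11.9X.
K = [Q]^3 / ([N]).
This equals 15 at X = 0.293 (the root in 0 < X < 1).

X = 0.293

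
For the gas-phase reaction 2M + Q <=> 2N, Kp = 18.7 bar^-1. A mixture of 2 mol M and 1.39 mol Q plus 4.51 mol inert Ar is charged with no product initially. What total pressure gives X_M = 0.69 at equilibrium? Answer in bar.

Take 2 mol M as basis and let X be its fractional conversion, so ξ = X.
At extent ξ: n_M = 2 − 2X; n_Q = 1.39 − X; n_N = 2X; n_I = 4.51 (inert).
Total moles n_T = 7.9 − X.
Kp = p_N^2 / (p_M^2 p_Q) with p_i = (n_i/n_T)·P.
At X = 0.69: the mole-fraction product g(X) = Π y_i^ν_i = 51.03. Since Kp = g(X)·P^{-1}, P = (g/Kp)^(1/1) = (51.03/18.7)^(1/1) = 2.73 bar.

P = 2.73 bar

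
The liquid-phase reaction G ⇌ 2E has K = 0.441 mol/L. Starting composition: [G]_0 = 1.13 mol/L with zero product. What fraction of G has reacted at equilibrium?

Let X = conversion of G; extent ξ = 1.13·X mol/L.
Concentrations: [G] = 1.13 − 1.13X; [E] = 2.26X.
K = [E]^2 / ([G]).
Equating to 0.441 mol/L: the physical root is X = 0.267.

X = 0.267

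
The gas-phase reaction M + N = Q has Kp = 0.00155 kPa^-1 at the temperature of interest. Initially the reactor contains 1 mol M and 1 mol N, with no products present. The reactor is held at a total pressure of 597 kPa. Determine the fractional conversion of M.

Take 1 mol M as basis and let X be its fractional conversion, so ξ = X.
Species balance: n_M = 1 − X; n_N = 1 − X; n_Q = X.
n_T = Σnᵢ = 2 − X.
With p_i = (n_i/n_T)P, Kp = p_Q / (p_M p_N).
Substituting and setting equal to 0.00155 kPa^-1 gives a polynomial in X; the root in (0,1) is X = 0.279.

X = 0.279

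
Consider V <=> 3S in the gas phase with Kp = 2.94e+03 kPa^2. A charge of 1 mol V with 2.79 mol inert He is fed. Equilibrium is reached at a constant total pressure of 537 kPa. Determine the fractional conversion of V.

Let X = conversion of V (basis 1 mol V); extent of reaction ξ = X.
Species balance: n_V = 1 − X; n_S = 3X; n_I = 2.79 (inert).
n_T = Σnᵢ = 3.79 + 2X.
With p_i = (n_i/n_T)P, Kp = p_S^3 / (p_V).
Substituting and setting equal to 2.94e+03 kPa^2 gives a polynomial in X; the root in (0,1) is X = 0.175.

X = 0.175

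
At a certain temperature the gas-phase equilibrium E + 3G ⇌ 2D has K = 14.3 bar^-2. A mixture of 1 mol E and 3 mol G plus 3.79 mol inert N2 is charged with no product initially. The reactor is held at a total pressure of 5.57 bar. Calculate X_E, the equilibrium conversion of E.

X = 0.712

Let X = conversion of E (basis 1 mol E); extent of reaction ξ = X.
At extent ξ: n_E = 1 − X; n_G = 3 − 3X; n_D = 2X; n_I = 3.79 (inert).
n_T = Σnᵢ = 7.79 − 2X.
y_i = n_i/n_T, p_i = y_i·P. K = p_D^2 / (p_E p_G^3).
This yields a degree-4 equation in X; solving on (0,1), X = 0.712.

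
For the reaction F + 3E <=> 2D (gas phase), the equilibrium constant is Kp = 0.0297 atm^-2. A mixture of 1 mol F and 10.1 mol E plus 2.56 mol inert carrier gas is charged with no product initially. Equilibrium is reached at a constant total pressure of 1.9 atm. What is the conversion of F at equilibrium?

X = 0.294

Basis: 1 mol F initially; let X = conversion of F. Extent ξ = X.
Mole table: n_F = 1 − X; n_E = 10.1 − 3X; n_D = 2X; n_I = 2.56 (inert).
n_T = Σnᵢ = 13.7 − 2X.
y_i = n_i/n_T, p_i = y_i·P. Kp = p_D^2 / (p_F p_E^3).
Equating to 0.0297 atm^-2 and solving on 0 < X < 1: X = 0.294.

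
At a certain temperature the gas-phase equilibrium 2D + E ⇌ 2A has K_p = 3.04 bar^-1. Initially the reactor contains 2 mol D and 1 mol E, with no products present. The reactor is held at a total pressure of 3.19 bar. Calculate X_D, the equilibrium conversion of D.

Take 2 mol D as basis and let X be its fractional conversion, so ξ = X.
Mole table: n_D = 2 − 2X; n_E = 1 − X; n_A = 2X.
n_T = Σnᵢ = 3 − X.
With p_i = (n_i/n_T)P, K_p = p_A^2 / (p_D^2 p_E).
Equating to 3.04 bar^-1 and solving on 0 < X < 1: X = 0.568.

X = 0.568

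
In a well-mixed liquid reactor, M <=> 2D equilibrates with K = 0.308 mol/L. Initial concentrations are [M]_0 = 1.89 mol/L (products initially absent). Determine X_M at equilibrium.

X = 0.182

Let X = conversion of M; extent ξ = 1.89·X mol/L.
Concentrations: [M] = 1.89 − 1.89X; [D] = 3.78X.
K = [D]^2 / ([M]).
Solving K = 0.308 for X ∈ (0,1): X = 0.182.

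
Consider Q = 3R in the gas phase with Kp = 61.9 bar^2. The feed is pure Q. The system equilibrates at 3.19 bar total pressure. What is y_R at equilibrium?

y_R = 0.886

Let X = conversion of Q (basis 1 mol Q); extent of reaction ξ = X.
Mole table: n_Q = 1 − X; n_R = 3X.
Total moles n_T = 1 + 2X.
y_i = n_i/n_T, p_i = y_i·P. Kp = p_R^3 / (p_Q).
Equating to 61.9 bar^2 and solving on 0 < X < 1: X = 0.721.
Then n_R = 2.16, n_T = 2.44, so y_R = 0.886.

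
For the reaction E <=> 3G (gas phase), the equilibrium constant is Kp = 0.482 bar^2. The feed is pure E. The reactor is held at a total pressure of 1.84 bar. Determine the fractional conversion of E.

Let X = conversion of E (basis 1 mol E); extent of reaction ξ = X.
At extent ξ: n_E = 1 − X; n_G = 3X.
Summing: n_T = 1 + 2X.
With p_i = (n_i/n_T)P, Kp = p_G^3 / (p_E).
Substituting and setting equal to 0.482 bar^2 gives a polynomial in X; the root in (0,1) is X = 0.202.

X = 0.202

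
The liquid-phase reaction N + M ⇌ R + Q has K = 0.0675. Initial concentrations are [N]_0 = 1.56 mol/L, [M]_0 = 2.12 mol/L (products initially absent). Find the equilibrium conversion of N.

Let X = conversion of N; extent ξ = 1.56·X mol/L.
Concentrations: [N] = 1.56 − 1.56X; [M] = 2.12 − 1.56X; [R] = 1.56X; [Q] = 1.56X.
K = [R] [Q] / ([N] [M]).
This equals 0.0675 at X = 0.240 (the root in 0 < X < 1).

X = 0.240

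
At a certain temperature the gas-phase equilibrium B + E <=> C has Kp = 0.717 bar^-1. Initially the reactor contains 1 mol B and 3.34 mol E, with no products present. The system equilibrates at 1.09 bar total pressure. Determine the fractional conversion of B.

Basis: 1 mol B initially; let X = conversion of B. Extent ξ = X.
Mole table: n_B = 1 − X; n_E = 3.34 − X; n_C = X.
n_T = Σnᵢ = 4.34 − X.
With p_i = (n_i/n_T)P, Kp = p_C / (p_B p_E).
Setting this equal to 0.717 bar^-1 and taking the physical root (0 < X < 1) gives X = 0.369.

X = 0.369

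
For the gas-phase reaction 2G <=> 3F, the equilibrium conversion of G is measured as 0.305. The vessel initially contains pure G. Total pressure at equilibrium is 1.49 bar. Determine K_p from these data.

Basis: 1 mol G initially; let X = conversion of G. Extent ξ = 0.5X.
Moles: n_G = 1 − X; n_F = 1.5X.
Total moles n_T = 1 + 0.5X.
At X = 0.305: n_G = 0.695, n_F = 0.458, n_T = 1.15.
p_i = (n_i/n_T)·P. K_p = p_F^3 / (p_G^2) = 0.256 bar.

K_p = 0.256 bar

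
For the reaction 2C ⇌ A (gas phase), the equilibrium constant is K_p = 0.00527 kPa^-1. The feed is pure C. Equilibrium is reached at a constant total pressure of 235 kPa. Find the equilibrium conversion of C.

X = 0.590

Take 1 mol C as basis and let X be its fractional conversion, so ξ = 0.5X.
At extent ξ: n_C = 1 − X; n_A = 0.5X.
Total moles n_T = 1 − 0.5X.
Mole fractions y_i = n_i/n_T; K_p = p_A / (p_C^2) with p_i = y_i·P.
Setting this equal to 0.00527 kPa^-1 and taking the physical root (0 < X < 1) gives X = 0.590.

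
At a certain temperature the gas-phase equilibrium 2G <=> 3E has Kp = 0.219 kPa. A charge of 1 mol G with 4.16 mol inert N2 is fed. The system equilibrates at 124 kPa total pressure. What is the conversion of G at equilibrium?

Take 1 mol G as basis and let X be its fractional conversion, so ξ = 0.5X.
Mole table: n_G = 1 − X; n_E = 1.5X; n_I = 4.16 (inert).
Summing: n_T = 5.16 + 0.5X.
y_i = n_i/n_T, p_i = y_i·P. Kp = p_E^3 / (p_G^2).
This yields a degree-3 equation in X; solving on (0,1), X = 0.128.

X = 0.128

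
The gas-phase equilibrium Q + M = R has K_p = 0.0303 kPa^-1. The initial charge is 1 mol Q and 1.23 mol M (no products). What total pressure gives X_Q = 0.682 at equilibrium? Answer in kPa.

Take 1 mol Q as basis and let X be its fractional conversion, so ξ = X.
At extent ξ: n_Q = 1 − X; n_M = 1.23 − X; n_R = X.
n_T = Σnᵢ = 2.23 − X.
K_p = p_R / (p_Q p_M) with p_i = (n_i/n_T)·P.
At X = 0.682: the mole-fraction product g(X) = Π y_i^ν_i = 6.058. Since K_p = g(X)·P^{-1}, P = (g/K_p)^(1/1) = (6.058/0.0303)^(1/1) = 200 kPa.

P = 200 kPa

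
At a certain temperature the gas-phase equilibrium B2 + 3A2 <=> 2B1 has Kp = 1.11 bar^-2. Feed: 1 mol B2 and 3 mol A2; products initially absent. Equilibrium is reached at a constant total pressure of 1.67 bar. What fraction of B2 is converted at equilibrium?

X = 0.448

Let X = conversion of B2 (basis 1 mol B2); extent of reaction ξ = X.
Species balance: n_B2 = 1 − X; n_A2 = 3 − 3X; n_B1 = 2X.
Summing: n_T = 4 − 2X.
With p_i = (n_i/n_T)P, Kp = p_B1^2 / (p_B2 p_A2^3).
This yields a degree-4 equation in X; solving on (0,1), X = 0.448.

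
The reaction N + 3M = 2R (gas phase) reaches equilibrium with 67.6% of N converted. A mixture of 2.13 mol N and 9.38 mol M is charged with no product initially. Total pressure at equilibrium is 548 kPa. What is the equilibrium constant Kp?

Kp = 2.3e-05 kPa^-2

Take 2.13 mol N as basis and let X be its fractional conversion, so ξ = 2.13X.
At extent ξ: n_N = 2.13 − 2.13X; n_M = 9.38 − 6.39X; n_R = 4.26X.
Total moles n_T = 11.5 − 4.26X.
At X = 0.676: n_N = 0.69, n_M = 5.06, n_R = 2.88, n_T = 8.63.
p_i = (n_i/n_T)·P. Kp = p_R^2 / (p_N p_M^3) = 2.3e-05 kPa^-2.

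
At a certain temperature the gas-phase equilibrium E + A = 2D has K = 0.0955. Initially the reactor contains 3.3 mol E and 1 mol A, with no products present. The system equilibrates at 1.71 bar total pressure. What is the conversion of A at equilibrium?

X = 0.236

Basis: 1 mol A initially; let X = conversion of A. Extent ξ = X.
At extent ξ: n_E = 3.3 − X; n_A = 1 − X; n_D = 2X.
Since Δν = 0, n_T = 4.3 throughout.
y_i = n_i/n_T, p_i = y_i·P. K = p_D^2 / (p_E p_A).
Equating to 0.0955 and solving on 0 < X < 1: X = 0.236.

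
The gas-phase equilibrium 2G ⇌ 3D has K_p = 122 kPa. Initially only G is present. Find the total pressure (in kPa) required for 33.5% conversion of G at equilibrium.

Take 1 mol G as basis and let X be its fractional conversion, so ξ = 0.5X.
At extent ξ: n_G = 1 − X; n_D = 1.5X.
n_T = Σnᵢ = 1 + 0.5X.
K_p = p_D^3 / (p_G^2) with p_i = (n_i/n_T)·P.
At X = 0.335: the mole-fraction product g(X) = Π y_i^ν_i = 0.2458. Since K_p = g(X)·P^{1}, P = (K_p/g)^(1/1) = (122/0.2458)^(1/1) = 496 kPa.

P = 496 kPa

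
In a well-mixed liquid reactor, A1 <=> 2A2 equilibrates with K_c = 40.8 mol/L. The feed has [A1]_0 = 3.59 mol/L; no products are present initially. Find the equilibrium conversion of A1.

X = 0.784

Let X = conversion of A1; extent ξ = 3.59·X mol/L.
Concentrations: [A1] = 3.59 − 3.59X; [A2] = 7.18X.
K_c = [A2]^2 / ([A1]).
This equals 40.8 at X = 0.784 (the root in 0 < X < 1).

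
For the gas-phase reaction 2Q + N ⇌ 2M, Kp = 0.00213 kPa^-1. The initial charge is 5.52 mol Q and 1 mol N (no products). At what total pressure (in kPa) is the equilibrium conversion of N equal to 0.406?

P = 144 kPa

Take 1 mol N as basis and let X be its fractional conversion, so ξ = X.
Mole table: n_Q = 5.52 − 2X; n_N = 1 − X; n_M = 2X.
Total moles n_T = 6.52 − X.
Kp = p_M^2 / (p_Q^2 p_N) with p_i = (n_i/n_T)·P.
At X = 0.406: the mole-fraction product g(X) = Π y_i^ν_i = 0.3062. Since Kp = g(X)·P^{-1}, P = (g/Kp)^(1/1) = (0.3062/0.00213)^(1/1) = 144 kPa.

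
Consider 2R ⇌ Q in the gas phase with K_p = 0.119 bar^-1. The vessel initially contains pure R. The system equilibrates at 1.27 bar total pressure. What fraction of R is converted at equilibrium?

Let X = conversion of R (basis 1 mol R); extent of reaction ξ = 0.5X.
Mole table: n_R = 1 − X; n_Q = 0.5X.
Summing: n_T = 1 − 0.5X.
y_i = n_i/n_T, p_i = y_i·P. K_p = p_Q / (p_R^2).
Setting this equal to 0.119 bar^-1 and taking the physical root (0 < X < 1) gives X = 0.211.

X = 0.211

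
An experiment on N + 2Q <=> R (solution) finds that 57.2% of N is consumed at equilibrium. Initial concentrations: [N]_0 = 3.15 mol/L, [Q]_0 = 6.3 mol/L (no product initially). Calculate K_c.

Let X = conversion of N.
Concentrations: [N] = 3.15 − 3.15X; [Q] = 6.3 − 6.3X; [R] = 3.15X.
At X = 0.572: [N] = 1.35, [Q] = 2.7, [R] = 1.8.
K_c = [R] / ([N] [Q]^2) = 0.184 (mol/L)^-2.

K_c = 0.184 (mol/L)^-2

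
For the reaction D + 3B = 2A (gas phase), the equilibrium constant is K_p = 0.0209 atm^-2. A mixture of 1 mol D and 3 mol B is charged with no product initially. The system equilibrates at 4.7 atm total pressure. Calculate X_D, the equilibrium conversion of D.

X = 0.271

Let X = conversion of D (basis 1 mol D); extent of reaction ξ = X.
Moles: n_D = 1 − X; n_B = 3 − 3X; n_A = 2X.
Total moles n_T = 4 − 2X.
With p_i = (n_i/n_T)P, K_p = p_A^2 / (p_D p_B^3).
Setting this equal to 0.0209 atm^-2 and taking the physical root (0 < X < 1) gives X = 0.271.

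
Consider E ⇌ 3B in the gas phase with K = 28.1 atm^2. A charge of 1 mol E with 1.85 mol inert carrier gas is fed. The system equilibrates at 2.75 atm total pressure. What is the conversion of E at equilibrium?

Take 1 mol E as basis and let X be its fractional conversion, so ξ = X.
At extent ξ: n_E = 1 − X; n_B = 3X; n_I = 1.85 (inert).
n_T = Σnᵢ = 2.85 + 2X.
With p_i = (n_i/n_T)P, K = p_B^3 / (p_E).
This yields a degree-3 equation in X; solving on (0,1), X = 0.808.

X = 0.808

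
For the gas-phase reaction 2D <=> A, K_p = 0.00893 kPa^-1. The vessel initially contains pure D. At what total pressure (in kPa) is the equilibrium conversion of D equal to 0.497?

Take 1 mol D as basis and let X be its fractional conversion, so ξ = 0.5X.
At extent ξ: n_D = 1 − X; n_A = 0.5X.
Summing: n_T = 1 − 0.5X.
K_p = p_A / (p_D^2) with p_i = (n_i/n_T)·P.
At X = 0.497: the mole-fraction product g(X) = Π y_i^ν_i = 0.7381. Since K_p = g(X)·P^{-1}, P = (g/K_p)^(1/1) = (0.7381/0.00893)^(1/1) = 82.7 kPa.

P = 82.7 kPa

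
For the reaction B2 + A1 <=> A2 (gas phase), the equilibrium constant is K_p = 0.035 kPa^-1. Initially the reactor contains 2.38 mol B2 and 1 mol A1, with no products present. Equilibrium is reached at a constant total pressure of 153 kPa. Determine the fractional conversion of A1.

X = 0.768

Take 1 mol A1 as basis and let X be its fractional conversion, so ξ = X.
Moles: n_B2 = 2.38 − X; n_A1 = 1 − X; n_A2 = X.
Total moles n_T = 3.38 − X.
With p_i = (n_i/n_T)P, K_p = p_A2 / (p_B2 p_A1).
Equating to 0.035 kPa^-1 and solving on 0 < X < 1: X = 0.768.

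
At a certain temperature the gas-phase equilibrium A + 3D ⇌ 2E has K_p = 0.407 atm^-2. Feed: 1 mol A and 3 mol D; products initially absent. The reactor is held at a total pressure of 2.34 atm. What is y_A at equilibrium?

Let X = conversion of A (basis 1 mol A); extent of reaction ξ = X.
Species balance: n_A = 1 − X; n_D = 3 − 3X; n_E = 2X.
Total moles n_T = 4 − 2X.
With p_i = (n_i/n_T)P, K_p = p_E^2 / (p_A p_D^3).
Substituting and setting equal to 0.407 atm^-2 gives a polynomial in X; the root in (0,1) is X = 0.417.
Then n_A = 0.583, n_T = 3.17, so y_A = 0.184.

y_A = 0.184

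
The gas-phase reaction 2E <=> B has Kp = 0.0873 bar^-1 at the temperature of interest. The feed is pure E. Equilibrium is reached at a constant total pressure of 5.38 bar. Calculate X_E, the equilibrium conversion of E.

X = 0.411

Let X = conversion of E (basis 1 mol E); extent of reaction ξ = 0.5X.
Moles: n_E = 1 − X; n_B = 0.5X.
Summing: n_T = 1 − 0.5X.
With p_i = (n_i/n_T)P, Kp = p_B / (p_E^2).
Setting this equal to 0.0873 bar^-1 and taking the physical root (0 < X < 1) gives X = 0.411.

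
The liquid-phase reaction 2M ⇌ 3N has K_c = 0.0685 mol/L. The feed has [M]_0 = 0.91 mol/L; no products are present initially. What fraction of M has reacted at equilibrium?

Let X = conversion of M; extent ξ = 0.91X/2 mol/L.
Concentrations: [M] = 0.91 − 0.91X; [N] = 1.36X.
K_c = [N]^3 / ([M]^2).
This equals 0.0685 at X = 0.235 (the root in 0 < X < 1).

X = 0.235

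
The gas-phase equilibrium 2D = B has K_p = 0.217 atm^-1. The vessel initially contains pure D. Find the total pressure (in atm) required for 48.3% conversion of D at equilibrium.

Let X = conversion of D (basis 1 mol D); extent of reaction ξ = 0.5X.
Mole table: n_D = 1 − X; n_B = 0.5X.
Total moles n_T = 1 − 0.5X.
K_p = p_B / (p_D^2) with p_i = (n_i/n_T)·P.
At X = 0.483: the mole-fraction product g(X) = Π y_i^ν_i = 0.6853. Since K_p = g(X)·P^{-1}, P = (g/K_p)^(1/1) = (0.6853/0.217)^(1/1) = 3.16 atm.

P = 3.16 atm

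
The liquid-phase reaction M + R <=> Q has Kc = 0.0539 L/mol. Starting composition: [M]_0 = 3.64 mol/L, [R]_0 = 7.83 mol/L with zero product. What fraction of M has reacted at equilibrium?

Let X = conversion of M; extent ξ = 3.64·X mol/L.
Concentrations: [M] = 3.64 − 3.64X; [R] = 7.83 − 3.64X; [Q] = 3.64X.
Kc = [Q] / ([M] [R]).
Solving Kc = 0.0539 for X ∈ (0,1): X = 0.270.

X = 0.270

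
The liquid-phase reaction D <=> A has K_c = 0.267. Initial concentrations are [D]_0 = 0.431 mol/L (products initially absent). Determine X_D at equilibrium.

Let X = conversion of D; extent ξ = 0.431·X mol/L.
Concentrations: [D] = 0.431 − 0.431X; [A] = 0.431X.
K_c = [A] / ([D]).
Setting equal to 0.267 and solving for X on (0,1) gives X = 0.211.

X = 0.211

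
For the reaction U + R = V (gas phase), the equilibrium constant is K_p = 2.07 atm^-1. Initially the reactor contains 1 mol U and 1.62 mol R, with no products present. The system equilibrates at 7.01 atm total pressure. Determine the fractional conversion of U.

X = 0.862

Take 1 mol U as basis and let X be its fractional conversion, so ξ = X.
At extent ξ: n_U = 1 − X; n_R = 1.62 − X; n_V = X.
Total moles n_T = 2.62 − X.
y_i = n_i/n_T, p_i = y_i·P. K_p = p_V / (p_U p_R).
Substituting and setting equal to 2.07 atm^-1 gives a polynomial in X; the root in (0,1) is X = 0.862.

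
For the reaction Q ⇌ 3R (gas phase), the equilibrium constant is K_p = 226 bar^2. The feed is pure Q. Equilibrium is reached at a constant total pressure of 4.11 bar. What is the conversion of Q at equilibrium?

Take 1 mol Q as basis and let X be its fractional conversion, so ξ = X.
Moles: n_Q = 1 − X; n_R = 3X.
Summing: n_T = 1 + 2X.
Mole fractions y_i = n_i/n_T; K_p = p_R^3 / (p_Q) with p_i = y_i·P.
This yields a degree-3 equation in X; solving on (0,1), X = 0.835.

X = 0.835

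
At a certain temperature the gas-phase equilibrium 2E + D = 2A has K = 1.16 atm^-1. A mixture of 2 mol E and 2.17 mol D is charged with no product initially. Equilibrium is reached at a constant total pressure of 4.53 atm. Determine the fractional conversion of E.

X = 0.603

Let X = conversion of E (basis 2 mol E); extent of reaction ξ = X.
Moles: n_E = 2 − 2X; n_D = 2.17 − X; n_A = 2X.
Summing: n_T = 4.17 − X.
With p_i = (n_i/n_T)P, K = p_A^2 / (p_E^2 p_D).
Setting this equal to 1.16 atm^-1 and taking the physical root (0 < X < 1) gives X = 0.603.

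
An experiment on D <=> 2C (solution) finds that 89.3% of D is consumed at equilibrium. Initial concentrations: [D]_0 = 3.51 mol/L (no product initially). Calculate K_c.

K_c = 105 mol/L

Let X = conversion of D.
Concentrations: [D] = 3.51 − 3.51X; [C] = 7.02X.
At X = 0.893: [D] = 0.376, [C] = 6.27.
K_c = [C]^2 / ([D]) = 105 mol/L.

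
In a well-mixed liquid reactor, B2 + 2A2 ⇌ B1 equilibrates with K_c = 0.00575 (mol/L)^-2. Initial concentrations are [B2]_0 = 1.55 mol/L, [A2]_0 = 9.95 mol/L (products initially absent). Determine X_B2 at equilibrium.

X = 0.316

Let X = conversion of B2; extent ξ = 1.55·X mol/L.
Concentrations: [B2] = 1.55 − 1.55X; [A2] = 9.95 − 3.1X; [B1] = 1.55X.
K_c = [B1] / ([B2] [A2]^2).
This equals 0.00575 at X = 0.316 (the root in 0 < X < 1).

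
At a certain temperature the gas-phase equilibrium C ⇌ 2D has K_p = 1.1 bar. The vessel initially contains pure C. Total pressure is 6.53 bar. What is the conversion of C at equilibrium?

X = 0.201

Take 1 mol C as basis and let X be its fractional conversion, so ξ = X.
Mole table: n_C = 1 − X; n_D = 2X.
n_T = Σnᵢ = 1 + X.
With p_i = (n_i/n_T)P, K_p = p_D^2 / (p_C).
This yields a degree-2 equation in X; solving on (0,1), X = 0.201.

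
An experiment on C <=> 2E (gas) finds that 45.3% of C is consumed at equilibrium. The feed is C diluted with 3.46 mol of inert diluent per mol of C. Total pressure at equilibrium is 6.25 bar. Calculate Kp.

Kp = 1.91 bar

Take 1 mol C as basis and let X be its fractional conversion, so ξ = X.
Species balance: n_C = 1 − X; n_E = 2X; n_I = 3.46 (inert).
Total moles n_T = 4.46 + X.
At X = 0.453: n_C = 0.547, n_E = 0.906, n_T = 4.91.
p_i = (n_i/n_T)·P. Kp = p_E^2 / (p_C) = 1.91 bar.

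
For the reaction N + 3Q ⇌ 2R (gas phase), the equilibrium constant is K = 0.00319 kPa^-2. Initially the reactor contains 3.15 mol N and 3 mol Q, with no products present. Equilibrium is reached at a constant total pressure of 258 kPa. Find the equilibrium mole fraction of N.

Basis: 3 mol Q initially; let X = conversion of Q. Extent ξ = X.
Moles: n_N = 3.15 − X; n_Q = 3 − 3X; n_R = 2X.
Summing: n_T = 6.15 − 2X.
Mole fractions y_i = n_i/n_T; K = p_R^2 / (p_N p_Q^3) with p_i = y_i·P.
Substituting and setting equal to 0.00319 kPa^-2 gives a polynomial in X; the root in (0,1) is X = 0.838.
Then n_N = 2.31, n_T = 4.47, so y_N = 0.517.

y_N = 0.517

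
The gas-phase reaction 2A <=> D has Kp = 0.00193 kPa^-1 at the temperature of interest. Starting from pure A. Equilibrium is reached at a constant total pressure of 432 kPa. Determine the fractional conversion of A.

Basis: 1 mol A initially; let X = conversion of A. Extent ξ = 0.5X.
Moles: n_A = 1 − X; n_D = 0.5X.
Summing: n_T = 1 − 0.5X.
Mole fractions y_i = n_i/n_T; Kp = p_D / (p_A^2) with p_i = y_i·P.
Setting this equal to 0.00193 kPa^-1 and taking the physical root (0 < X < 1) gives X = 0.520.

X = 0.520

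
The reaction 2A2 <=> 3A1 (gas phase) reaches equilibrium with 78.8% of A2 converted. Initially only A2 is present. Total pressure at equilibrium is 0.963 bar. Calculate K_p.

K_p = 25.4 bar

Take 1 mol A2 as basis and let X be its fractional conversion, so ξ = 0.5X.
Moles: n_A2 = 1 − X; n_A1 = 1.5X.
Summing: n_T = 1 + 0.5X.
At X = 0.788: n_A2 = 0.212, n_A1 = 1.18, n_T = 1.39.
p_i = (n_i/n_T)·P. K_p = p_A1^3 / (p_A2^2) = 25.4 bar.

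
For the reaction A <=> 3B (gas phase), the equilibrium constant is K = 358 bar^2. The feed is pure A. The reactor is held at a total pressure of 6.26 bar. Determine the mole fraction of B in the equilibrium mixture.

Let X = conversion of A (basis 1 mol A); extent of reaction ξ = X.
Species balance: n_A = 1 − X; n_B = 3X.
Summing: n_T = 1 + 2X.
y_i = n_i/n_T, p_i = y_i·P. K = p_B^3 / (p_A).
This yields a degree-3 equation in X; solving on (0,1), X = 0.784.
Then n_B = 2.35, n_T = 2.57, so y_B = 0.916.

y_B = 0.916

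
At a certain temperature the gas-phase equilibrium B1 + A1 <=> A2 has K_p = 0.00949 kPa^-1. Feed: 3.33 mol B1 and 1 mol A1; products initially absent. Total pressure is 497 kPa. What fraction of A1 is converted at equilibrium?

Let X = conversion of A1 (basis 1 mol A1); extent of reaction ξ = X.
Species balance: n_B1 = 3.33 − X; n_A1 = 1 − X; n_A2 = X.
n_T = Σnᵢ = 4.33 − X.
y_i = n_i/n_T, p_i = y_i·P. K_p = p_A2 / (p_B1 p_A1).
Substituting and setting equal to 0.00949 kPa^-1 gives a polynomial in X; the root in (0,1) is X = 0.772.

X = 0.772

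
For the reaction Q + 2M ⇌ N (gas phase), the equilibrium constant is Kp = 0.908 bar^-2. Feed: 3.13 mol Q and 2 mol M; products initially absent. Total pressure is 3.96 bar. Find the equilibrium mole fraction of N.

y_N = 0.200

Basis: 2 mol M initially; let X = conversion of M. Extent ξ = X.
Mole table: n_Q = 3.13 − X; n_M = 2 − 2X; n_N = X.
n_T = Σnᵢ = 5.13 − 2X.
y_i = n_i/n_T, p_i = y_i·P. Kp = p_N / (p_Q p_M^2).
Equating to 0.908 bar^-2 and solving on 0 < X < 1: X = 0.732.
Then n_N = 0.732, n_T = 3.67, so y_N = 0.200.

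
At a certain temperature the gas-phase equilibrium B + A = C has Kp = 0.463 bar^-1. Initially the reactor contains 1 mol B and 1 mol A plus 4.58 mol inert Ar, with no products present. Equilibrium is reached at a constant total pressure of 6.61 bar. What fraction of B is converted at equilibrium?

Let X = conversion of B (basis 1 mol B); extent of reaction ξ = X.
At extent ξ: n_B = 1 − X; n_A = 1 − X; n_C = X; n_I = 4.58 (inert).
Summing: n_T = 6.58 − X.
Mole fractions y_i = n_i/n_T; Kp = p_C / (p_B p_A) with p_i = y_i·P.
Substituting and setting equal to 0.463 bar^-1 gives a polynomial in X; the root in (0,1) is X = 0.263.

X = 0.263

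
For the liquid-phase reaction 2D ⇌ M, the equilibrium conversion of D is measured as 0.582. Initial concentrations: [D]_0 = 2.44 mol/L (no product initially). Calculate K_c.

K_c = 0.683 L/mol

Let X = conversion of D.
Concentrations: [D] = 2.44 − 2.44X; [M] = 1.22X.
At X = 0.582: [D] = 1.02, [M] = 0.71.
K_c = [M] / ([D]^2) = 0.683 L/mol.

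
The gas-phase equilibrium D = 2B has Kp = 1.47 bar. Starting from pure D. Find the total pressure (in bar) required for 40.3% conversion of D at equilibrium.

P = 1.9 bar

Basis: 1 mol D initially; let X = conversion of D. Extent ξ = X.
At extent ξ: n_D = 1 − X; n_B = 2X.
Summing: n_T = 1 + X.
Kp = p_B^2 / (p_D) with p_i = (n_i/n_T)·P.
At X = 0.403: the mole-fraction product g(X) = Π y_i^ν_i = 0.7756. Since Kp = g(X)·P^{1}, P = (Kp/g)^(1/1) = (1.47/0.7756)^(1/1) = 1.9 bar.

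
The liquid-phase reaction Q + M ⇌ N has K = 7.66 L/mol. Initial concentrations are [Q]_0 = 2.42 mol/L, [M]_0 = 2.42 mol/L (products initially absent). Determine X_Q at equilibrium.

X = 0.793

Let X = conversion of Q; extent ξ = 2.42·X mol/L.
Concentrations: [Q] = 2.42 − 2.42X; [M] = 2.42 − 2.42X; [N] = 2.42X.
K = [N] / ([Q] [M]).
Equating to 7.66 L/mol: the physical root is X = 0.793.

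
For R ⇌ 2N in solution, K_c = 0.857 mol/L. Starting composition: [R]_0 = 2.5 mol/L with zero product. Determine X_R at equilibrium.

Let X = conversion of R; extent ξ = 2.5·X mol/L.
Concentrations: [R] = 2.5 − 2.5X; [N] = 5X.
K_c = [N]^2 / ([R]).
This equals 0.857 at X = 0.253 (the root in 0 < X < 1).

X = 0.253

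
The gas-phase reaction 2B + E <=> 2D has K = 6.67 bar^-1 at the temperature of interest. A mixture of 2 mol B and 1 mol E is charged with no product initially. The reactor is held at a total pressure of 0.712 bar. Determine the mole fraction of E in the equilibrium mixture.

Basis: 2 mol B initially; let X = conversion of B. Extent ξ = X.
Species balance: n_B = 2 − 2X; n_E = 1 − X; n_D = 2X.
Total moles n_T = 3 − X.
With p_i = (n_i/n_T)P, K = p_D^2 / (p_B^2 p_E).
This yields a degree-3 equation in X; solving on (0,1), X = 0.495.
Then n_E = 0.505, n_T = 2.51, so y_E = 0.202.

y_E = 0.202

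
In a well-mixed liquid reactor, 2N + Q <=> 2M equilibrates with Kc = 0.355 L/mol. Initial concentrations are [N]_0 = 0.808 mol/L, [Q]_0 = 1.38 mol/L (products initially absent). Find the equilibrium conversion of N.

Let X = conversion of N; extent ξ = 0.808X/2 mol/L.
Concentrations: [N] = 0.808 − 0.808X; [Q] = 1.38 − 0.404X; [M] = 0.808X.
Kc = [M]^2 / ([N]^2 [Q]).
This equals 0.355 at X = 0.397 (the root in 0 < X < 1).

X = 0.397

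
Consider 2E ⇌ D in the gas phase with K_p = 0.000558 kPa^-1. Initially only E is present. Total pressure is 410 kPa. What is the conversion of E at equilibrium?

X = 0.277

Basis: 1 mol E initially; let X = conversion of E. Extent ξ = 0.5X.
Moles: n_E = 1 − X; n_D = 0.5X.
n_T = Σnᵢ = 1 − 0.5X.
With p_i = (n_i/n_T)P, K_p = p_D / (p_E^2).
This yields a degree-2 equation in X; solving on (0,1), X = 0.277.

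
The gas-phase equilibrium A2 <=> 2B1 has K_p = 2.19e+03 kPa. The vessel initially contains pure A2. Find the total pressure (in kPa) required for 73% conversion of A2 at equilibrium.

P = 480 kPa

Let X = conversion of A2 (basis 1 mol A2); extent of reaction ξ = X.
Moles: n_A2 = 1 − X; n_B1 = 2X.
Summing: n_T = 1 + X.
K_p = p_B1^2 / (p_A2) with p_i = (n_i/n_T)·P.
At X = 0.73: the mole-fraction product g(X) = Π y_i^ν_i = 4.563. Since K_p = g(X)·P^{1}, P = (K_p/g)^(1/1) = (2.19e+03/4.563)^(1/1) = 480 kPa.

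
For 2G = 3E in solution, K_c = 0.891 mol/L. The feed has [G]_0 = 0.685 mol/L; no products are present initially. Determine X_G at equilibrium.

Let X = conversion of G; extent ξ = 0.685X/2 mol/L.
Concentrations: [G] = 0.685 − 0.685X; [E] = 1.03X.
K_c = [E]^3 / ([G]^2).
Equating to 0.891 mol/L: the physical root is X = 0.474.

X = 0.474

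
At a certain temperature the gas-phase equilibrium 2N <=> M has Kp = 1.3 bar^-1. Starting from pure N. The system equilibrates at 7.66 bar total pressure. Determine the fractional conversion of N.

Let X = conversion of N (basis 1 mol N); extent of reaction ξ = 0.5X.
Species balance: n_N = 1 − X; n_M = 0.5X.
Summing: n_T = 1 − 0.5X.
y_i = n_i/n_T, p_i = y_i·P. Kp = p_M / (p_N^2).
This yields a degree-2 equation in X; solving on (0,1), X = 0.844.

X = 0.844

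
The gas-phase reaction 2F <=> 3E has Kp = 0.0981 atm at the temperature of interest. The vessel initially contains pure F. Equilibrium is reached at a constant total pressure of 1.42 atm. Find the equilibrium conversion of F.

Take 1 mol F as basis and let X be its fractional conversion, so ξ = 0.5X.
Species balance: n_F = 1 − X; n_E = 1.5X.
Summing: n_T = 1 + 0.5X.
Mole fractions y_i = n_i/n_T; Kp = p_E^3 / (p_F^2) with p_i = y_i·P.
This yields a degree-3 equation in X; solving on (0,1), X = 0.237.

X = 0.237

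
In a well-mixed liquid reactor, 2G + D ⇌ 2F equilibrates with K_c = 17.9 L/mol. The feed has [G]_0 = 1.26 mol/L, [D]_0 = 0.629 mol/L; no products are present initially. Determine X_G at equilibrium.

X = 0.661

Let X = conversion of G; extent ξ = 1.26X/2 mol/L.
Concentrations: [G] = 1.26 − 1.26X; [D] = 0.629 − 0.63X; [F] = 1.26X.
K_c = [F]^2 / ([G]^2 [D]).
Setting equal to 17.9 and solving for X on (0,1) gives X = 0.661.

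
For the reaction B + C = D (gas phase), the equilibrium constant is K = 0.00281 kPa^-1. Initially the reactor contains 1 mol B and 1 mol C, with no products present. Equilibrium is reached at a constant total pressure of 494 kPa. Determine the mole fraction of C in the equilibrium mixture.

y_C = 0.393

Let X = conversion of B (basis 1 mol B); extent of reaction ξ = X.
Species balance: n_B = 1 − X; n_C = 1 − X; n_D = X.
n_T = Σnᵢ = 2 − X.
With p_i = (n_i/n_T)P, K = p_D / (p_B p_C).
Substituting and setting equal to 0.00281 kPa^-1 gives a polynomial in X; the root in (0,1) is X = 0.353.
Then n_C = 0.647, n_T = 1.65, so y_C = 0.393.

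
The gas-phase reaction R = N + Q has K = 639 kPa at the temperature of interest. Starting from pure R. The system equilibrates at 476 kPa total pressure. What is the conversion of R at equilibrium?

Basis: 1 mol R initially; let X = conversion of R. Extent ξ = X.
Species balance: n_R = 1 − X; n_N = X; n_Q = X.
n_T = Σnᵢ = 1 + X.
With p_i = (n_i/n_T)P, K = p_N p_Q / (p_R).
Equating to 639 kPa and solving on 0 < X < 1: X = 0.757.

X = 0.757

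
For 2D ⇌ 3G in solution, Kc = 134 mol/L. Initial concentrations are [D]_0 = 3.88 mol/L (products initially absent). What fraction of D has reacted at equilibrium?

Let X = conversion of D; extent ξ = 3.88X/2 mol/L.
Concentrations: [D] = 3.88 − 3.88X; [G] = 5.82X.
Kc = [G]^3 / ([D]^2).
Setting equal to 134 and solving for X on (0,1) gives X = 0.783.

X = 0.783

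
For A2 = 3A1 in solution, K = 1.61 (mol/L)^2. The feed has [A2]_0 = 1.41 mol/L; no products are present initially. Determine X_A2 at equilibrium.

Let X = conversion of A2; extent ξ = 1.41·X mol/L.
Concentrations: [A2] = 1.41 − 1.41X; [A1] = 4.23X.
K = [A1]^3 / ([A2]).
Setting equal to 1.61 and solving for X on (0,1) gives X = 0.279.

X = 0.279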